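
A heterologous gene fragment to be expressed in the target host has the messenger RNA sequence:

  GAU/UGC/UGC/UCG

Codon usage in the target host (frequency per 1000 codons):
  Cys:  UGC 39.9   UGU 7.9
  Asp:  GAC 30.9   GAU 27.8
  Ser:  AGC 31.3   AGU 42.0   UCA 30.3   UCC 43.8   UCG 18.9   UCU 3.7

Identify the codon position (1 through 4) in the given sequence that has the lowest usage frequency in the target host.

Codon 1 GAU (Asp): 27.8 per 1000.
Codon 2 UGC (Cys): 39.9 per 1000.
Codon 3 UGC (Cys): 39.9 per 1000.
Codon 4 UCG (Ser): 18.9 per 1000.
Lowest frequency is 18.9 at codon 4.

4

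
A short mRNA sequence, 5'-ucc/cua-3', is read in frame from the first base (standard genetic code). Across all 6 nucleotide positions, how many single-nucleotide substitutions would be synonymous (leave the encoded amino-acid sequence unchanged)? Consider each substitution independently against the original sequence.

7

Codon 1 (UCC, Ser): 3 synonymous substitutions.
Codon 2 (CUA, Leu): 4 synonymous substitutions.
Total: 3 + 4 = 7.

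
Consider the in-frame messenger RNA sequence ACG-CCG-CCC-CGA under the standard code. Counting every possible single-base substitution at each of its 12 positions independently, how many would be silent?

Codon 1 (ACG, Thr): 3 synonymous substitutions.
Codon 2 (CCG, Pro): 3 synonymous substitutions.
Codon 3 (CCC, Pro): 3 synonymous substitutions.
Codon 4 (CGA, Arg): 4 synonymous substitutions.
Total: 3 + 3 + 3 + 4 = 13.

13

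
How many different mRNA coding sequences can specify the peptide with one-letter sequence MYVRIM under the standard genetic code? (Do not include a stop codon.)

Met: 1 codon.
Tyr: 2 codons.
Val: 4 codons.
Arg: 6 codons.
Ile: 3 codons.
Met: 1 codon.
1 × 2 × 4 × 6 × 3 × 1 = 144.

144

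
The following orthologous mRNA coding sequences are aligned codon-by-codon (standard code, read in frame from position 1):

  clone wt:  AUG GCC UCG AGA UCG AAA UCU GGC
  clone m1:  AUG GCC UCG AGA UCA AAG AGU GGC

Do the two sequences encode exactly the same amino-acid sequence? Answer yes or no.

yes

Codon 1: AUG Met / AUG Met — identical.
Codon 2: GCC Ala / GCC Ala — identical.
Codon 3: UCG Ser / UCG Ser — identical.
Codon 4: AGA Arg / AGA Arg — identical.
Codon 5: UCG Ser / UCA Ser — synonymous.
Codon 6: AAA Lys / AAG Lys — synonymous.
Codon 7: UCU Ser / AGU Ser — synonymous.
Codon 8: GGC Gly / GGC Gly — identical.
Nonsynonymous differences: 0 → same protein.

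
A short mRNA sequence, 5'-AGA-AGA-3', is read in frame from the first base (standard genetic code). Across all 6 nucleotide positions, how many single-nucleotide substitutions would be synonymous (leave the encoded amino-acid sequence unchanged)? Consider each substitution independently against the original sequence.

Codon 1 (AGA, Arg): 2 synonymous substitutions.
Codon 2 (AGA, Arg): 2 synonymous substitutions.
Total: 2 + 2 = 4.

4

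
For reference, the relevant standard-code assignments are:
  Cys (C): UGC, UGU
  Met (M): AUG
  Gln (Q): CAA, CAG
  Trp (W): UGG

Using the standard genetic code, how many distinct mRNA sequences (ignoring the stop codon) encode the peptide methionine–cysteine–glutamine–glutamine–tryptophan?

8

Met: 1 codon.
Cys: 2 codons.
Gln: 2 codons.
Gln: 2 codons.
Trp: 1 codon.
1 × 2 × 2 × 2 × 1 = 8.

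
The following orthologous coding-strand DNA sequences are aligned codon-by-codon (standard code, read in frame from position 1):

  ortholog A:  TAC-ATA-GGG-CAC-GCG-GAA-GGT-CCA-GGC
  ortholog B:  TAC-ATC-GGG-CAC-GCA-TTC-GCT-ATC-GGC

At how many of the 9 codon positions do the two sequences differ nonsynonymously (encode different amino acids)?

Codon 1: TAC Tyr / TAC Tyr — identical.
Codon 2: ATA Ile / ATC Ile — synonymous.
Codon 3: GGG Gly / GGG Gly — identical.
Codon 4: CAC His / CAC His — identical.
Codon 5: GCG Ala / GCA Ala — synonymous.
Codon 6: GAA Glu / TTC Phe — nonsynonymous.
Codon 7: GGT Gly / GCT Ala — nonsynonymous.
Codon 8: CCA Pro / ATC Ile — nonsynonymous.
Codon 9: GGC Gly / GGC Gly — identical.
Nonsynonymous differences: 3.

3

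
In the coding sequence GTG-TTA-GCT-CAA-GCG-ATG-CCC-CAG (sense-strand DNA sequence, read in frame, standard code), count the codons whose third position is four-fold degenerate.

4

Codon 1 GTG (Val): third position 4-fold.
Codon 2 TTA (Leu): third position 2-fold.
Codon 3 GCT (Ala): third position 4-fold.
Codon 4 CAA (Gln): third position 2-fold.
Codon 5 GCG (Ala): third position 4-fold.
Codon 6 ATG (Met): third position 1-fold.
Codon 7 CCC (Pro): third position 4-fold.
Codon 8 CAG (Gln): third position 2-fold.
Four-fold degenerate third positions: 4.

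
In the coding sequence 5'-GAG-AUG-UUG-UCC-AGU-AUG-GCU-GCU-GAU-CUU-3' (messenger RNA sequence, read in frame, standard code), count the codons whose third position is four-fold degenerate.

4

Codon 1 GAG (Glu): third position 2-fold.
Codon 2 AUG (Met): third position 1-fold.
Codon 3 UUG (Leu): third position 2-fold.
Codon 4 UCC (Ser): third position 4-fold.
Codon 5 AGU (Ser): third position 2-fold.
Codon 6 AUG (Met): third position 1-fold.
Codon 7 GCU (Ala): third position 4-fold.
Codon 8 GCU (Ala): third position 4-fold.
Codon 9 GAU (Asp): third position 2-fold.
Codon 10 CUU (Leu): third position 4-fold.
Four-fold degenerate third positions: 4.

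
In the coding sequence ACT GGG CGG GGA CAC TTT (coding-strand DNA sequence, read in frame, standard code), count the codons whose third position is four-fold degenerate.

Codon 1 ACT (Thr): third position 4-fold.
Codon 2 GGG (Gly): third position 4-fold.
Codon 3 CGG (Arg): third position 4-fold.
Codon 4 GGA (Gly): third position 4-fold.
Codon 5 CAC (His): third position 2-fold.
Codon 6 TTT (Phe): third position 2-fold.
Four-fold degenerate third positions: 4.

4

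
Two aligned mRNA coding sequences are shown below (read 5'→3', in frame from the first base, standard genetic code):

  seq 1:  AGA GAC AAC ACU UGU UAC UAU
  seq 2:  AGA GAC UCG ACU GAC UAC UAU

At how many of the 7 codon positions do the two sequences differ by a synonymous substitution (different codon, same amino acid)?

0

Codon 1: AGA Arg / AGA Arg — identical.
Codon 2: GAC Asp / GAC Asp — identical.
Codon 3: AAC Asn / UCG Ser — nonsynonymous.
Codon 4: ACU Thr / ACU Thr — identical.
Codon 5: UGU Cys / GAC Asp — nonsynonymous.
Codon 6: UAC Tyr / UAC Tyr — identical.
Codon 7: UAU Tyr / UAU Tyr — identical.
Synonymous differences: 0.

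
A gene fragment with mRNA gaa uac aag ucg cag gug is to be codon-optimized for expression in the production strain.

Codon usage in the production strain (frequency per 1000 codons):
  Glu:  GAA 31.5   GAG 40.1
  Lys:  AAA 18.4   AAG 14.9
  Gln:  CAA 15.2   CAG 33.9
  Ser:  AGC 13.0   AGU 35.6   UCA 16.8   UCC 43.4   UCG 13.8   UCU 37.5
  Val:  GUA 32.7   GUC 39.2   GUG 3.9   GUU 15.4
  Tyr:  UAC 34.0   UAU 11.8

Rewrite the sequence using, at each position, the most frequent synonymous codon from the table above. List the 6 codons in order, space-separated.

Codon 1 (Glu): best is GAG at 40.1.
Codon 2 (Tyr): best is UAC at 34.0.
Codon 3 (Lys): best is AAA at 18.4.
Codon 4 (Ser): best is UCC at 43.4.
Codon 5 (Gln): best is CAG at 33.9.
Codon 6 (Val): best is GUC at 39.2.

GAG UAC AAA UCC CAG GUC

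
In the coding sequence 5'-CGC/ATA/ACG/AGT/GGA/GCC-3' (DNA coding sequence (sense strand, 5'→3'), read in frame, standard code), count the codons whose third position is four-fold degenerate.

Codon 1 CGC (Arg): third position 4-fold.
Codon 2 ATA (Ile): third position 3-fold.
Codon 3 ACG (Thr): third position 4-fold.
Codon 4 AGT (Ser): third position 2-fold.
Codon 5 GGA (Gly): third position 4-fold.
Codon 6 GCC (Ala): third position 4-fold.
Four-fold degenerate third positions: 4.

4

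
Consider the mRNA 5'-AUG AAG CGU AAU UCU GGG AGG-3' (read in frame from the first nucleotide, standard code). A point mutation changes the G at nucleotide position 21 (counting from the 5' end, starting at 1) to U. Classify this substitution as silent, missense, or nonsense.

Position 21 falls in codon 7: AGG → Arg.
After the substitution the codon is AGU → Ser.
Arg ≠ Ser, so this is a missense mutation.

missense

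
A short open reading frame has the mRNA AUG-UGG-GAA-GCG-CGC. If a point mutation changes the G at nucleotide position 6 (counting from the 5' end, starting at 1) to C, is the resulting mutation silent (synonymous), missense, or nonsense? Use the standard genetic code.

missense

Position 6 falls in codon 2: UGG → Trp.
After the substitution the codon is UGC → Cys.
Trp ≠ Cys, so this is a missense mutation.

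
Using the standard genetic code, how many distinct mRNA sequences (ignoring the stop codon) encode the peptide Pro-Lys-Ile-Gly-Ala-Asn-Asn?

1536

Pro: 4 codons.
Lys: 2 codons.
Ile: 3 codons.
Gly: 4 codons.
Ala: 4 codons.
Asn: 2 codons.
Asn: 2 codons.
4 × 2 × 3 × 4 × 4 × 2 × 2 = 1536.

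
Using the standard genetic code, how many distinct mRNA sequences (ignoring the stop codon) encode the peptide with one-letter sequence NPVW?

Asn: 2 codons.
Pro: 4 codons.
Val: 4 codons.
Trp: 1 codon.
2 × 4 × 4 × 1 = 32.

32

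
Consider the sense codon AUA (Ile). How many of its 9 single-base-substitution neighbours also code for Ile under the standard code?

2

Position 1: none → 0 synonymous.
Position 2: none → 0 synonymous.
Position 3: AUU, AUC → 2 synonymous.
Total: 0 + 0 + 2 = 2.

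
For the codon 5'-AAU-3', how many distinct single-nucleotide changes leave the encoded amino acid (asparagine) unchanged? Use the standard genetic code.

1

Position 1: none → 0 synonymous.
Position 2: none → 0 synonymous.
Position 3: AAC → 1 synonymous.
Total: 0 + 0 + 1 = 1.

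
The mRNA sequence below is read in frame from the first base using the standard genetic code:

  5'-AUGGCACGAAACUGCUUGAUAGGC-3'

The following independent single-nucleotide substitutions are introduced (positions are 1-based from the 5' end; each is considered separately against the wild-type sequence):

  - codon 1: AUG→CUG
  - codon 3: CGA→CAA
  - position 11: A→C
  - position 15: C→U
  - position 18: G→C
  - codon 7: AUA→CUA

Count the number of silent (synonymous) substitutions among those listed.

1

Codon 1: AUG (Met) → CUG (Leu) — missense.
Codon 3: CGA (Arg) → CAA (Gln) — missense.
Codon 4: AAC (Asn) → ACC (Thr) — missense.
Codon 5: UGC (Cys) → UGU (Cys) — synonymous.
Codon 6: UUG (Leu) → UUC (Phe) — missense.
Codon 7: AUA (Ile) → CUA (Leu) — missense.
Synonymous: 1 of 6.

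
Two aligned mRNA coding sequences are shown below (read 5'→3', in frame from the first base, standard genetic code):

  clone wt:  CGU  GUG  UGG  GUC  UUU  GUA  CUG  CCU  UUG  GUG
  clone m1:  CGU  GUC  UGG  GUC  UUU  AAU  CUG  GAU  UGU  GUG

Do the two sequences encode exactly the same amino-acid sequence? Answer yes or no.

no

Codon 1: CGU Arg / CGU Arg — identical.
Codon 2: GUG Val / GUC Val — synonymous.
Codon 3: UGG Trp / UGG Trp — identical.
Codon 4: GUC Val / GUC Val — identical.
Codon 5: UUU Phe / UUU Phe — identical.
Codon 6: GUA Val / AAU Asn — nonsynonymous.
Codon 7: CUG Leu / CUG Leu — identical.
Codon 8: CCU Pro / GAU Asp — nonsynonymous.
Codon 9: UUG Leu / UGU Cys — nonsynonymous.
Codon 10: GUG Val / GUG Val — identical.
Nonsynonymous differences: 3 → different protein.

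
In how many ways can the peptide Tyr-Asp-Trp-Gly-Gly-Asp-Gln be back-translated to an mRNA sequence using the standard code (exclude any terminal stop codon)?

256

Tyr: 2 codons.
Asp: 2 codons.
Trp: 1 codon.
Gly: 4 codons.
Gly: 4 codons.
Asp: 2 codons.
Gln: 2 codons.
2 × 2 × 1 × 4 × 4 × 2 × 2 = 256.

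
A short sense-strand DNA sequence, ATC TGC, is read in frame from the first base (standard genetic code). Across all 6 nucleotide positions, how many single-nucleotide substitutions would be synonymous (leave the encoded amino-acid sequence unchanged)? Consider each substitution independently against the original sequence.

3

Codon 1 (ATC, Ile): 2 synonymous substitutions.
Codon 2 (TGC, Cys): 1 synonymous substitution.
Total: 2 + 1 = 3.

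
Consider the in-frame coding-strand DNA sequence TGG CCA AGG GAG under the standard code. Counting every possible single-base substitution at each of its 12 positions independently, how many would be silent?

Codon 1 (TGG, Trp): 0 synonymous substitutions.
Codon 2 (CCA, Pro): 3 synonymous substitutions.
Codon 3 (AGG, Arg): 2 synonymous substitutions.
Codon 4 (GAG, Glu): 1 synonymous substitution.
Total: 0 + 3 + 2 + 1 = 6.

6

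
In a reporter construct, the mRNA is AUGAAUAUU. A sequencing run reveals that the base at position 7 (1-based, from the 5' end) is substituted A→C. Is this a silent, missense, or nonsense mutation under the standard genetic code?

Position 7 falls in codon 3: AUU → Ile.
After the substitution the codon is CUU → Leu.
Ile ≠ Leu, so this is a missense mutation.

missense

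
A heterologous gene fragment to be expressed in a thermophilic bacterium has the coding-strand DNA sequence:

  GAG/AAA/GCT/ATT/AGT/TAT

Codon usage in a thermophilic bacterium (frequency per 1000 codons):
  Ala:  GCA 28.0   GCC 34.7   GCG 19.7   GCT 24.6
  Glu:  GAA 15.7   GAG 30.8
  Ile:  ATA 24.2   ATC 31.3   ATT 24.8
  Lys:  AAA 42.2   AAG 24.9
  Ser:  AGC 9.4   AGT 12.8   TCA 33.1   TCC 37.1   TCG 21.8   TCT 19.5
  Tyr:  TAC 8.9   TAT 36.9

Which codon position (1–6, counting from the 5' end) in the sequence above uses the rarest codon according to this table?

Codon 1 GAG (Glu): 30.8 per 1000.
Codon 2 AAA (Lys): 42.2 per 1000.
Codon 3 GCT (Ala): 24.6 per 1000.
Codon 4 ATT (Ile): 24.8 per 1000.
Codon 5 AGT (Ser): 12.8 per 1000.
Codon 6 TAT (Tyr): 36.9 per 1000.
Lowest frequency is 12.8 at codon 5.

5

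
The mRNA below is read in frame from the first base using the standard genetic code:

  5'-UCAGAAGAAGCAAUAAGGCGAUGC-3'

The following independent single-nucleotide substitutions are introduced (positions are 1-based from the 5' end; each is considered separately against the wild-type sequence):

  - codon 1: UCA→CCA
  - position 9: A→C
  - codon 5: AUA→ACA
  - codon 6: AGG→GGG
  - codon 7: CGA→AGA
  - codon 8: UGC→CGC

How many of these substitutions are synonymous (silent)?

Codon 1: UCA (Ser) → CCA (Pro) — missense.
Codon 3: GAA (Glu) → GAC (Asp) — missense.
Codon 5: AUA (Ile) → ACA (Thr) — missense.
Codon 6: AGG (Arg) → GGG (Gly) — missense.
Codon 7: CGA (Arg) → AGA (Arg) — synonymous.
Codon 8: UGC (Cys) → CGC (Arg) — missense.
Synonymous: 1 of 6.

1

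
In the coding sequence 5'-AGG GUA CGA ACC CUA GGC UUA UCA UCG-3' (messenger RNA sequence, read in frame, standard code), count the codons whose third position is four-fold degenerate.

7

Codon 1 AGG (Arg): third position 2-fold.
Codon 2 GUA (Val): third position 4-fold.
Codon 3 CGA (Arg): third position 4-fold.
Codon 4 ACC (Thr): third position 4-fold.
Codon 5 CUA (Leu): third position 4-fold.
Codon 6 GGC (Gly): third position 4-fold.
Codon 7 UUA (Leu): third position 2-fold.
Codon 8 UCA (Ser): third position 4-fold.
Codon 9 UCG (Ser): third position 4-fold.
Four-fold degenerate third positions: 7.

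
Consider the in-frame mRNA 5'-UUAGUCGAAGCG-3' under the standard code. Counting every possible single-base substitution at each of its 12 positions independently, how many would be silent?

9

Codon 1 (UUA, Leu): 2 synonymous substitutions.
Codon 2 (GUC, Val): 3 synonymous substitutions.
Codon 3 (GAA, Glu): 1 synonymous substitution.
Codon 4 (GCG, Ala): 3 synonymous substitutions.
Total: 2 + 3 + 1 + 3 = 9.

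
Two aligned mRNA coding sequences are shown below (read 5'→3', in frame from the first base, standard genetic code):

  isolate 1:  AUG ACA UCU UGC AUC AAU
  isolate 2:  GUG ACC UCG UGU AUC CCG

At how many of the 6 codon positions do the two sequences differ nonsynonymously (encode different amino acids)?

2

Codon 1: AUG Met / GUG Val — nonsynonymous.
Codon 2: ACA Thr / ACC Thr — synonymous.
Codon 3: UCU Ser / UCG Ser — synonymous.
Codon 4: UGC Cys / UGU Cys — synonymous.
Codon 5: AUC Ile / AUC Ile — identical.
Codon 6: AAU Asn / CCG Pro — nonsynonymous.
Nonsynonymous differences: 2.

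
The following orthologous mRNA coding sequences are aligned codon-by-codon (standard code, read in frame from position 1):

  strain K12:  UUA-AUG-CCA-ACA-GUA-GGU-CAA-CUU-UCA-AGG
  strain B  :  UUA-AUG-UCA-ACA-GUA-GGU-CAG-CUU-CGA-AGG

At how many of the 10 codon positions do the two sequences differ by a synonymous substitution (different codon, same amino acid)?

1

Codon 1: UUA Leu / UUA Leu — identical.
Codon 2: AUG Met / AUG Met — identical.
Codon 3: CCA Pro / UCA Ser — nonsynonymous.
Codon 4: ACA Thr / ACA Thr — identical.
Codon 5: GUA Val / GUA Val — identical.
Codon 6: GGU Gly / GGU Gly — identical.
Codon 7: CAA Gln / CAG Gln — synonymous.
Codon 8: CUU Leu / CUU Leu — identical.
Codon 9: UCA Ser / CGA Arg — nonsynonymous.
Codon 10: AGG Arg / AGG Arg — identical.
Synonymous differences: 1.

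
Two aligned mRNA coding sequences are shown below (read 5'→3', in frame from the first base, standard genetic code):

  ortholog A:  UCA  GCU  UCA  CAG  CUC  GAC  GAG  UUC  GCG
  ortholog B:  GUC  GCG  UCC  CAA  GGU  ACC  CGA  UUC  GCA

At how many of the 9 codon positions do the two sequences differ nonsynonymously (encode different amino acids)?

Codon 1: UCA Ser / GUC Val — nonsynonymous.
Codon 2: GCU Ala / GCG Ala — synonymous.
Codon 3: UCA Ser / UCC Ser — synonymous.
Codon 4: CAG Gln / CAA Gln — synonymous.
Codon 5: CUC Leu / GGU Gly — nonsynonymous.
Codon 6: GAC Asp / ACC Thr — nonsynonymous.
Codon 7: GAG Glu / CGA Arg — nonsynonymous.
Codon 8: UUC Phe / UUC Phe — identical.
Codon 9: GCG Ala / GCA Ala — synonymous.
Nonsynonymous differences: 4.

4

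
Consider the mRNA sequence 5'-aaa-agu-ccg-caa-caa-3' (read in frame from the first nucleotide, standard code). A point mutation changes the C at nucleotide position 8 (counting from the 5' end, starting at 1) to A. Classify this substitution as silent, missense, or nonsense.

missense

Position 8 falls in codon 3: CCG → Pro.
After the substitution the codon is CAG → Gln.
Pro ≠ Gln, so this is a missense mutation.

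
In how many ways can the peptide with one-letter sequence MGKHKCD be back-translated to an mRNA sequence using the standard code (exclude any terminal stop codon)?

Met: 1 codon.
Gly: 4 codons.
Lys: 2 codons.
His: 2 codons.
Lys: 2 codons.
Cys: 2 codons.
Asp: 2 codons.
1 × 4 × 2 × 2 × 2 × 2 × 2 = 128.

128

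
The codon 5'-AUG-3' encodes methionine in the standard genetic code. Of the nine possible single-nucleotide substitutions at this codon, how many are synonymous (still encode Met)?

Position 1: none → 0 synonymous.
Position 2: none → 0 synonymous.
Position 3: none → 0 synonymous.
Total: 0 + 0 + 0 = 0.

0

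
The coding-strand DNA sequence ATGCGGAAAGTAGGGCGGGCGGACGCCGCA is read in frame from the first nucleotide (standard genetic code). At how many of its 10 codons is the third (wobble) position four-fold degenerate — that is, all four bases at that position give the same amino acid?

Codon 1 ATG (Met): third position 1-fold.
Codon 2 CGG (Arg): third position 4-fold.
Codon 3 AAA (Lys): third position 2-fold.
Codon 4 GTA (Val): third position 4-fold.
Codon 5 GGG (Gly): third position 4-fold.
Codon 6 CGG (Arg): third position 4-fold.
Codon 7 GCG (Ala): third position 4-fold.
Codon 8 GAC (Asp): third position 2-fold.
Codon 9 GCC (Ala): third position 4-fold.
Codon 10 GCA (Ala): third position 4-fold.
Four-fold degenerate third positions: 7.

7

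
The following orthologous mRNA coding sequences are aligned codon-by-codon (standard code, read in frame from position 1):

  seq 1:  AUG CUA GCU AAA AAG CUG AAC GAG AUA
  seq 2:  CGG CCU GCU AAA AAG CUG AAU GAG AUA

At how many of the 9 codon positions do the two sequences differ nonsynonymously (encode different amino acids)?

Codon 1: AUG Met / CGG Arg — nonsynonymous.
Codon 2: CUA Leu / CCU Pro — nonsynonymous.
Codon 3: GCU Ala / GCU Ala — identical.
Codon 4: AAA Lys / AAA Lys — identical.
Codon 5: AAG Lys / AAG Lys — identical.
Codon 6: CUG Leu / CUG Leu — identical.
Codon 7: AAC Asn / AAU Asn — synonymous.
Codon 8: GAG Glu / GAG Glu — identical.
Codon 9: AUA Ile / AUA Ile — identical.
Nonsynonymous differences: 2.

2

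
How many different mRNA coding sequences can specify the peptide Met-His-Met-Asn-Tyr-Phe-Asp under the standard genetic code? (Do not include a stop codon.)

32

Met: 1 codon.
His: 2 codons.
Met: 1 codon.
Asn: 2 codons.
Tyr: 2 codons.
Phe: 2 codons.
Asp: 2 codons.
1 × 2 × 1 × 2 × 2 × 2 × 2 = 32.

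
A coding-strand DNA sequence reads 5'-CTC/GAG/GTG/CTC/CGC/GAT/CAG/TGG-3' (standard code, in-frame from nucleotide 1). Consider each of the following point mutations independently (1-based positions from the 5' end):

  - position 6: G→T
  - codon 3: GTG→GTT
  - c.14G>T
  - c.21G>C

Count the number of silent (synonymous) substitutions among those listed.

1

Codon 2: GAG (Glu) → GAT (Asp) — missense.
Codon 3: GTG (Val) → GTT (Val) — synonymous.
Codon 5: CGC (Arg) → CTC (Leu) — missense.
Codon 7: CAG (Gln) → CAC (His) — missense.
Synonymous: 1 of 4.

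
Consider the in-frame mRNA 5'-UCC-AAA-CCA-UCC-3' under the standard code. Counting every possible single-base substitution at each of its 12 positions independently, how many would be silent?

Codon 1 (UCC, Ser): 3 synonymous substitutions.
Codon 2 (AAA, Lys): 1 synonymous substitution.
Codon 3 (CCA, Pro): 3 synonymous substitutions.
Codon 4 (UCC, Ser): 3 synonymous substitutions.
Total: 3 + 1 + 3 + 3 = 10.

10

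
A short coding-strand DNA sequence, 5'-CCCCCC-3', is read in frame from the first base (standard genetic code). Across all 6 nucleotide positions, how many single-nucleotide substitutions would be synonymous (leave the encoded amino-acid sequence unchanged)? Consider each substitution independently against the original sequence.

6

Codon 1 (CCC, Pro): 3 synonymous substitutions.
Codon 2 (CCC, Pro): 3 synonymous substitutions.
Total: 3 + 3 = 6.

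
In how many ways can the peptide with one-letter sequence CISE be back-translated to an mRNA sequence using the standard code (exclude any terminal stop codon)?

72

Cys: 2 codons.
Ile: 3 codons.
Ser: 6 codons.
Glu: 2 codons.
2 × 3 × 6 × 2 = 72.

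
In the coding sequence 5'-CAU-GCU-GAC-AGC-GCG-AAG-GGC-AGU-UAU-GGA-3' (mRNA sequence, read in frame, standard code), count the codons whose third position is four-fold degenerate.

4

Codon 1 CAU (His): third position 2-fold.
Codon 2 GCU (Ala): third position 4-fold.
Codon 3 GAC (Asp): third position 2-fold.
Codon 4 AGC (Ser): third position 2-fold.
Codon 5 GCG (Ala): third position 4-fold.
Codon 6 AAG (Lys): third position 2-fold.
Codon 7 GGC (Gly): third position 4-fold.
Codon 8 AGU (Ser): third position 2-fold.
Codon 9 UAU (Tyr): third position 2-fold.
Codon 10 GGA (Gly): third position 4-fold.
Four-fold degenerate third positions: 4.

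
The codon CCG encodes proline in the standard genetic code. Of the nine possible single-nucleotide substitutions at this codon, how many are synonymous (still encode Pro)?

3

Position 1: none → 0 synonymous.
Position 2: none → 0 synonymous.
Position 3: CCU, CCC, CCA → 3 synonymous.
Total: 0 + 0 + 3 = 3.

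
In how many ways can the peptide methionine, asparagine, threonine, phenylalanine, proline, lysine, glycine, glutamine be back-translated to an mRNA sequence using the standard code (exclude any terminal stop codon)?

Met: 1 codon.
Asn: 2 codons.
Thr: 4 codons.
Phe: 2 codons.
Pro: 4 codons.
Lys: 2 codons.
Gly: 4 codons.
Gln: 2 codons.
1 × 2 × 4 × 2 × 4 × 2 × 4 × 2 = 1024.

1024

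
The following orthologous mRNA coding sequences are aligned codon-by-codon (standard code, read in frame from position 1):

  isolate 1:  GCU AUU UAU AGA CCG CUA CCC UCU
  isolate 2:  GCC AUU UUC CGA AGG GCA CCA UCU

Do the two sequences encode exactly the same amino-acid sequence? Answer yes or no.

Codon 1: GCU Ala / GCC Ala — synonymous.
Codon 2: AUU Ile / AUU Ile — identical.
Codon 3: UAU Tyr / UUC Phe — nonsynonymous.
Codon 4: AGA Arg / CGA Arg — synonymous.
Codon 5: CCG Pro / AGG Arg — nonsynonymous.
Codon 6: CUA Leu / GCA Ala — nonsynonymous.
Codon 7: CCC Pro / CCA Pro — synonymous.
Codon 8: UCU Ser / UCU Ser — identical.
Nonsynonymous differences: 3 → different protein.

no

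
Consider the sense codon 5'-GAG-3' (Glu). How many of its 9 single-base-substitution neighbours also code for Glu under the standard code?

Position 1: none → 0 synonymous.
Position 2: none → 0 synonymous.
Position 3: GAA → 1 synonymous.
Total: 0 + 0 + 1 = 1.

1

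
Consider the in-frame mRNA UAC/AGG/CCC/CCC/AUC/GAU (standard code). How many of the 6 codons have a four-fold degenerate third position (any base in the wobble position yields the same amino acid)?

Codon 1 UAC (Tyr): third position 2-fold.
Codon 2 AGG (Arg): third position 2-fold.
Codon 3 CCC (Pro): third position 4-fold.
Codon 4 CCC (Pro): third position 4-fold.
Codon 5 AUC (Ile): third position 3-fold.
Codon 6 GAU (Asp): third position 2-fold.
Four-fold degenerate third positions: 2.

2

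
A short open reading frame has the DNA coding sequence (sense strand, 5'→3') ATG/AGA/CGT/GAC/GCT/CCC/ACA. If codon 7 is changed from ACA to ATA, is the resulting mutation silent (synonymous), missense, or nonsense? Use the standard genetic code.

Position 20 falls in codon 7: ACA → Thr.
After the substitution the codon is ATA → Ile.
Thr ≠ Ile, so this is a missense mutation.

missense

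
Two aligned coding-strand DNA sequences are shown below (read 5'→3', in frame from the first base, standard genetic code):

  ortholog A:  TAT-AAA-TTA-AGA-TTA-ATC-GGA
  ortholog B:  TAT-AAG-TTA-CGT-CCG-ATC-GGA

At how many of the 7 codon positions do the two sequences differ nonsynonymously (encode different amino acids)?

1

Codon 1: TAT Tyr / TAT Tyr — identical.
Codon 2: AAA Lys / AAG Lys — synonymous.
Codon 3: TTA Leu / TTA Leu — identical.
Codon 4: AGA Arg / CGT Arg — synonymous.
Codon 5: TTA Leu / CCG Pro — nonsynonymous.
Codon 6: ATC Ile / ATC Ile — identical.
Codon 7: GGA Gly / GGA Gly — identical.
Nonsynonymous differences: 1.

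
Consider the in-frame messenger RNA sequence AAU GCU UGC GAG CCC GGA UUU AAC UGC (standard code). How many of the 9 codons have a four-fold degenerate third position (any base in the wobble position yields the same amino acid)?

3

Codon 1 AAU (Asn): third position 2-fold.
Codon 2 GCU (Ala): third position 4-fold.
Codon 3 UGC (Cys): third position 2-fold.
Codon 4 GAG (Glu): third position 2-fold.
Codon 5 CCC (Pro): third position 4-fold.
Codon 6 GGA (Gly): third position 4-fold.
Codon 7 UUU (Phe): third position 2-fold.
Codon 8 AAC (Asn): third position 2-fold.
Codon 9 UGC (Cys): third position 2-fold.
Four-fold degenerate third positions: 3.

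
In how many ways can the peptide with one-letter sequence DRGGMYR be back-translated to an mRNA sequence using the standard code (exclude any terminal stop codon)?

Asp: 2 codons.
Arg: 6 codons.
Gly: 4 codons.
Gly: 4 codons.
Met: 1 codon.
Tyr: 2 codons.
Arg: 6 codons.
2 × 6 × 4 × 4 × 1 × 2 × 6 = 2304.

2304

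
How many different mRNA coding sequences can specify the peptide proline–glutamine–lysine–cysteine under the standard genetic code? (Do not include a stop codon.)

32

Pro: 4 codons.
Gln: 2 codons.
Lys: 2 codons.
Cys: 2 codons.
4 × 2 × 2 × 2 = 32.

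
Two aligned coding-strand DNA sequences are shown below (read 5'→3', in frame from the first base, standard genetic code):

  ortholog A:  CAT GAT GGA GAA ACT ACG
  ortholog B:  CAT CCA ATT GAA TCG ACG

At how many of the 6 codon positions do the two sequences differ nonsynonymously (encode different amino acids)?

3

Codon 1: CAT His / CAT His — identical.
Codon 2: GAT Asp / CCA Pro — nonsynonymous.
Codon 3: GGA Gly / ATT Ile — nonsynonymous.
Codon 4: GAA Glu / GAA Glu — identical.
Codon 5: ACT Thr / TCG Ser — nonsynonymous.
Codon 6: ACG Thr / ACG Thr — identical.
Nonsynonymous differences: 3.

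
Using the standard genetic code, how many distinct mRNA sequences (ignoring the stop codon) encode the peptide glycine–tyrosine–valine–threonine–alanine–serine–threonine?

12288

Gly: 4 codons.
Tyr: 2 codons.
Val: 4 codons.
Thr: 4 codons.
Ala: 4 codons.
Ser: 6 codons.
Thr: 4 codons.
4 × 2 × 4 × 4 × 4 × 6 × 4 = 12288.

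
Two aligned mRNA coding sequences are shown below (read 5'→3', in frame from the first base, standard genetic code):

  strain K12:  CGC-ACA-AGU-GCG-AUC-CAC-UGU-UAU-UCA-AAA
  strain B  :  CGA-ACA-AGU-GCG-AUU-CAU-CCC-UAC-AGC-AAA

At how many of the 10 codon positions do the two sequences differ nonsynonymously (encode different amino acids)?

Codon 1: CGC Arg / CGA Arg — synonymous.
Codon 2: ACA Thr / ACA Thr — identical.
Codon 3: AGU Ser / AGU Ser — identical.
Codon 4: GCG Ala / GCG Ala — identical.
Codon 5: AUC Ile / AUU Ile — synonymous.
Codon 6: CAC His / CAU His — synonymous.
Codon 7: UGU Cys / CCC Pro — nonsynonymous.
Codon 8: UAU Tyr / UAC Tyr — synonymous.
Codon 9: UCA Ser / AGC Ser — synonymous.
Codon 10: AAA Lys / AAA Lys — identical.
Nonsynonymous differences: 1.

1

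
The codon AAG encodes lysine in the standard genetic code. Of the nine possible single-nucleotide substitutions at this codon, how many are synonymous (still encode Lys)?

1

Position 1: none → 0 synonymous.
Position 2: none → 0 synonymous.
Position 3: AAA → 1 synonymous.
Total: 0 + 0 + 1 = 1.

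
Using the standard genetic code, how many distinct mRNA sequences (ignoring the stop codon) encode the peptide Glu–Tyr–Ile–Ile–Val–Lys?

Glu: 2 codons.
Tyr: 2 codons.
Ile: 3 codons.
Ile: 3 codons.
Val: 4 codons.
Lys: 2 codons.
2 × 2 × 3 × 3 × 4 × 2 = 288.

288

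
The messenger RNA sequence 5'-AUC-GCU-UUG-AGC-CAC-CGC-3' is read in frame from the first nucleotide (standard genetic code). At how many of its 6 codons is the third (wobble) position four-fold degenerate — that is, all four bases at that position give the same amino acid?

Codon 1 AUC (Ile): third position 3-fold.
Codon 2 GCU (Ala): third position 4-fold.
Codon 3 UUG (Leu): third position 2-fold.
Codon 4 AGC (Ser): third position 2-fold.
Codon 5 CAC (His): third position 2-fold.
Codon 6 CGC (Arg): third position 4-fold.
Four-fold degenerate third positions: 2.

2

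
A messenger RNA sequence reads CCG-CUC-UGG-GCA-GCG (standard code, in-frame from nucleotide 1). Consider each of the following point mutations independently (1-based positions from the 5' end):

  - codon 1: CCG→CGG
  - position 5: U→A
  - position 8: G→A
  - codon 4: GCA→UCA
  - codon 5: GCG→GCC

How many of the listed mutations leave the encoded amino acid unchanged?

1

Codon 1: CCG (Pro) → CGG (Arg) — missense.
Codon 2: CUC (Leu) → CAC (His) — missense.
Codon 3: UGG (Trp) → UAG (Stop) — nonsense.
Codon 4: GCA (Ala) → UCA (Ser) — missense.
Codon 5: GCG (Ala) → GCC (Ala) — synonymous.
Synonymous: 1 of 5.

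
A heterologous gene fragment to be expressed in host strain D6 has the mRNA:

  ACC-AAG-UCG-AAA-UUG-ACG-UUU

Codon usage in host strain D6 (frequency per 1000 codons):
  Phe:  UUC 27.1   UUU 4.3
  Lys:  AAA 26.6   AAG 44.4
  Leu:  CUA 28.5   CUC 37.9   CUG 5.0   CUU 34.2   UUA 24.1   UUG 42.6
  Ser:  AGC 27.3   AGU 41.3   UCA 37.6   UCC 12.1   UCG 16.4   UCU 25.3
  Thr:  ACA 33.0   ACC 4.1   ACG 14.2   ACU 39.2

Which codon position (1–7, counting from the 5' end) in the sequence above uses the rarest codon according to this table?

Codon 1 ACC (Thr): 4.1 per 1000.
Codon 2 AAG (Lys): 44.4 per 1000.
Codon 3 UCG (Ser): 16.4 per 1000.
Codon 4 AAA (Lys): 26.6 per 1000.
Codon 5 UUG (Leu): 42.6 per 1000.
Codon 6 ACG (Thr): 14.2 per 1000.
Codon 7 UUU (Phe): 4.3 per 1000.
Lowest frequency is 4.1 at codon 1.

1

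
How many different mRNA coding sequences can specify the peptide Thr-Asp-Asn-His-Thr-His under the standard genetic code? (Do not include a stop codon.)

Thr: 4 codons.
Asp: 2 codons.
Asn: 2 codons.
His: 2 codons.
Thr: 4 codons.
His: 2 codons.
4 × 2 × 2 × 2 × 4 × 2 = 256.

256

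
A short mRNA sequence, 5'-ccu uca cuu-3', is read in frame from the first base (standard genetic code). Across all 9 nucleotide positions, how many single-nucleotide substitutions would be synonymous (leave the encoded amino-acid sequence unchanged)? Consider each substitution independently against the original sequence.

9

Codon 1 (CCU, Pro): 3 synonymous substitutions.
Codon 2 (UCA, Ser): 3 synonymous substitutions.
Codon 3 (CUU, Leu): 3 synonymous substitutions.
Total: 3 + 3 + 3 = 9.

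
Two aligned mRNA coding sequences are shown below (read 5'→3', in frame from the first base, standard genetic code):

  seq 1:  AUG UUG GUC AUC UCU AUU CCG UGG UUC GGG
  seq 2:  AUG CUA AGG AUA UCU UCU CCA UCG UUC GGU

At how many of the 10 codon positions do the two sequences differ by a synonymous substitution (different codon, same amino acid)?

4

Codon 1: AUG Met / AUG Met — identical.
Codon 2: UUG Leu / CUA Leu — synonymous.
Codon 3: GUC Val / AGG Arg — nonsynonymous.
Codon 4: AUC Ile / AUA Ile — synonymous.
Codon 5: UCU Ser / UCU Ser — identical.
Codon 6: AUU Ile / UCU Ser — nonsynonymous.
Codon 7: CCG Pro / CCA Pro — synonymous.
Codon 8: UGG Trp / UCG Ser — nonsynonymous.
Codon 9: UUC Phe / UUC Phe — identical.
Codon 10: GGG Gly / GGU Gly — synonymous.
Synonymous differences: 4.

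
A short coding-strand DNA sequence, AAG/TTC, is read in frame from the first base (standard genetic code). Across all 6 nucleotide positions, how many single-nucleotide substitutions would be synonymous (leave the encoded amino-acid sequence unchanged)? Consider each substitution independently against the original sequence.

Codon 1 (AAG, Lys): 1 synonymous substitution.
Codon 2 (TTC, Phe): 1 synonymous substitution.
Total: 1 + 1 = 2.

2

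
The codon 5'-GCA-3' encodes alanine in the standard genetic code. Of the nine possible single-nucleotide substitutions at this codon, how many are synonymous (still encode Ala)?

3

Position 1: none → 0 synonymous.
Position 2: none → 0 synonymous.
Position 3: GCU, GCC, GCG → 3 synonymous.
Total: 0 + 0 + 3 = 3.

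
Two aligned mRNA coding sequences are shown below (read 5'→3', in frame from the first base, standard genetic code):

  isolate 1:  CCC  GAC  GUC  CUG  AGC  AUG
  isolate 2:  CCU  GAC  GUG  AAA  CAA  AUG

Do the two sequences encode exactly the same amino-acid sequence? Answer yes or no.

Codon 1: CCC Pro / CCU Pro — synonymous.
Codon 2: GAC Asp / GAC Asp — identical.
Codon 3: GUC Val / GUG Val — synonymous.
Codon 4: CUG Leu / AAA Lys — nonsynonymous.
Codon 5: AGC Ser / CAA Gln — nonsynonymous.
Codon 6: AUG Met / AUG Met — identical.
Nonsynonymous differences: 2 → different protein.

no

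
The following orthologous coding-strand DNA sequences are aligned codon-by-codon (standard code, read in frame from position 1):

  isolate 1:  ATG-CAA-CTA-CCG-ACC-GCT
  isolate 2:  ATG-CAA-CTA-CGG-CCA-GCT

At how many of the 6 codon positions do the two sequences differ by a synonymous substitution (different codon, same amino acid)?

0

Codon 1: ATG Met / ATG Met — identical.
Codon 2: CAA Gln / CAA Gln — identical.
Codon 3: CTA Leu / CTA Leu — identical.
Codon 4: CCG Pro / CGG Arg — nonsynonymous.
Codon 5: ACC Thr / CCA Pro — nonsynonymous.
Codon 6: GCT Ala / GCT Ala — identical.
Synonymous differences: 0.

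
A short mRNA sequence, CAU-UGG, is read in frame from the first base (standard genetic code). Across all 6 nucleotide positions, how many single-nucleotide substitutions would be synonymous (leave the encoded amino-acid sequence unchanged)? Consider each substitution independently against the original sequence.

1

Codon 1 (CAU, His): 1 synonymous substitution.
Codon 2 (UGG, Trp): 0 synonymous substitutions.
Total: 1 + 0 = 1.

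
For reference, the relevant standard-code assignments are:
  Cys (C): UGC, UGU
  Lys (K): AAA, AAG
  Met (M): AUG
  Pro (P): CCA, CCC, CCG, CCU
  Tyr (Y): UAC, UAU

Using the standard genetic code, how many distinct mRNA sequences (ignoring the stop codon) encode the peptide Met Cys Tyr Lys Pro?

Met: 1 codon.
Cys: 2 codons.
Tyr: 2 codons.
Lys: 2 codons.
Pro: 4 codons.
1 × 2 × 2 × 2 × 4 = 32.

32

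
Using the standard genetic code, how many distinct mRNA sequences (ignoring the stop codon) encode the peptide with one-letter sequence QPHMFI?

Gln: 2 codons.
Pro: 4 codons.
His: 2 codons.
Met: 1 codon.
Phe: 2 codons.
Ile: 3 codons.
2 × 4 × 2 × 1 × 2 × 3 = 96.

96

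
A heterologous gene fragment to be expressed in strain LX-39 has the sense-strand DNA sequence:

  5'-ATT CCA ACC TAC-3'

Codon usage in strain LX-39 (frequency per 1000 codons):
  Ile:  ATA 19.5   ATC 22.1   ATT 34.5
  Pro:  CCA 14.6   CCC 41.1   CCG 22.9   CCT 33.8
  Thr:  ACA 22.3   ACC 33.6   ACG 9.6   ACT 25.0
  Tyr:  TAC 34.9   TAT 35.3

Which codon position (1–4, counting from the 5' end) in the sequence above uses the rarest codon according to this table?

Codon 1 ATT (Ile): 34.5 per 1000.
Codon 2 CCA (Pro): 14.6 per 1000.
Codon 3 ACC (Thr): 33.6 per 1000.
Codon 4 TAC (Tyr): 34.9 per 1000.
Lowest frequency is 14.6 at codon 2.

2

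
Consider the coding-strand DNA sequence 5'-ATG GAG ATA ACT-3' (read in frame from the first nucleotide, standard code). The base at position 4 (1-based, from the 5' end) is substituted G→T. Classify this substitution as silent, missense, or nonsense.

nonsense

Position 4 falls in codon 2: GAG → Glu.
After the substitution the codon is TAG → Stop.
The new codon is a stop codon, so this is a nonsense mutation.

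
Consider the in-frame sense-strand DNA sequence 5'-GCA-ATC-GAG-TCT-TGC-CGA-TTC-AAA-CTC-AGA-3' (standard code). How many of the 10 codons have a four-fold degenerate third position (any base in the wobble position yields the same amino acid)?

Codon 1 GCA (Ala): third position 4-fold.
Codon 2 ATC (Ile): third position 3-fold.
Codon 3 GAG (Glu): third position 2-fold.
Codon 4 TCT (Ser): third position 4-fold.
Codon 5 TGC (Cys): third position 2-fold.
Codon 6 CGA (Arg): third position 4-fold.
Codon 7 TTC (Phe): third position 2-fold.
Codon 8 AAA (Lys): third position 2-fold.
Codon 9 CTC (Leu): third position 4-fold.
Codon 10 AGA (Arg): third position 2-fold.
Four-fold degenerate third positions: 4.

4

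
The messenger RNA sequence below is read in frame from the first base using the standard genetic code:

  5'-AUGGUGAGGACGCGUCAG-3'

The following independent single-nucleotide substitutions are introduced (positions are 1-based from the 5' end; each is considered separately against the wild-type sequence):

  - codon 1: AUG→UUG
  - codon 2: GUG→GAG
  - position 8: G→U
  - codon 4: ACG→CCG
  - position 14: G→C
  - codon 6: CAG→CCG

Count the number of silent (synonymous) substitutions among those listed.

0

Codon 1: AUG (Met) → UUG (Leu) — missense.
Codon 2: GUG (Val) → GAG (Glu) — missense.
Codon 3: AGG (Arg) → AUG (Met) — missense.
Codon 4: ACG (Thr) → CCG (Pro) — missense.
Codon 5: CGU (Arg) → CCU (Pro) — missense.
Codon 6: CAG (Gln) → CCG (Pro) — missense.
Synonymous: 0 of 6.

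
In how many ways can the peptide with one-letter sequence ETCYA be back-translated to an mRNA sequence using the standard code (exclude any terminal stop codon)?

Glu: 2 codons.
Thr: 4 codons.
Cys: 2 codons.
Tyr: 2 codons.
Ala: 4 codons.
2 × 4 × 2 × 2 × 4 = 128.

128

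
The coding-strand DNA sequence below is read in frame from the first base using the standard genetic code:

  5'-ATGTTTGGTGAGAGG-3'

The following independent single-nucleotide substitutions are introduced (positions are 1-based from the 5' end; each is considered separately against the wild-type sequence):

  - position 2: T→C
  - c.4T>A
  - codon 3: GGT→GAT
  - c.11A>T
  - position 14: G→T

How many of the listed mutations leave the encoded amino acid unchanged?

0

Codon 1: ATG (Met) → ACG (Thr) — missense.
Codon 2: TTT (Phe) → ATT (Ile) — missense.
Codon 3: GGT (Gly) → GAT (Asp) — missense.
Codon 4: GAG (Glu) → GTG (Val) — missense.
Codon 5: AGG (Arg) → ATG (Met) — missense.
Synonymous: 0 of 5.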